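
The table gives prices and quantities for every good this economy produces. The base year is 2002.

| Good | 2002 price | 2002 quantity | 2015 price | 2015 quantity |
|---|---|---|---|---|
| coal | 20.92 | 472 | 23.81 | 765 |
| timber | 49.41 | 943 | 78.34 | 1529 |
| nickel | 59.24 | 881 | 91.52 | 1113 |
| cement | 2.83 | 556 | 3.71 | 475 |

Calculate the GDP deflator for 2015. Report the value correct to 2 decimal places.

Nominal GDP 2015 = 23.81·765 + 78.34·1529 + 91.52·1113 + 3.71·475 = 241620.52.
Real GDP 2015 (at 2002 prices) = 20.92·765 + 49.41·1529 + 59.24·1113 + 2.83·475 = 158830.06.
Deflator = Nominal/Real × 100 = 241620.52/158830.06 × 100 = 152.125.

152.13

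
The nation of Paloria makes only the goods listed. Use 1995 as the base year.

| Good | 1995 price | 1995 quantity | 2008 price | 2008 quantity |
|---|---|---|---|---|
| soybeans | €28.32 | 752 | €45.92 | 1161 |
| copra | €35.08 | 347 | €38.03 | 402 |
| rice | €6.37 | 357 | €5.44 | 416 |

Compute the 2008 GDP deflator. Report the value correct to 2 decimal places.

142.78

Nominal GDP 2008 = 45.92·1161 + 38.03·402 + 5.44·416 = 70864.22.
Real GDP 2008 (at 1995 prices) = 28.32·1161 + 35.08·402 + 6.37·416 = 49631.60.
Deflator = Nominal/Real × 100 = 70864.22/49631.60 × 100 = 142.780.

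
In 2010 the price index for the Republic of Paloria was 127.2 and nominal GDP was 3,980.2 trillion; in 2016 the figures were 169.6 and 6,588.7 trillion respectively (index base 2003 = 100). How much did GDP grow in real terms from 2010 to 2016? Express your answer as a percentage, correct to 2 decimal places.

Real GDP 2010 = 3980.2 / 1.272 = 3129.09.
Real GDP 2016 = 6588.7 / 1.696 = 3884.85.
Real growth = 3884.85 / 3129.09 − 1 = 0.2415.

24.15%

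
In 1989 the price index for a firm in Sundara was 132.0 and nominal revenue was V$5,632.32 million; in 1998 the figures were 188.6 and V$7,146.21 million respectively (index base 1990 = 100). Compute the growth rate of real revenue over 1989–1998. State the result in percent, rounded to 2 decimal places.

Deflate each year: 1989 → 5632.32/1.320 = 4266.91; 1998 → 7146.21/1.886 = 3789.08.
So real revenue changed by 3789.08/4266.91 − 1 = -0.1120, i.e. -11.20%.

-11.20%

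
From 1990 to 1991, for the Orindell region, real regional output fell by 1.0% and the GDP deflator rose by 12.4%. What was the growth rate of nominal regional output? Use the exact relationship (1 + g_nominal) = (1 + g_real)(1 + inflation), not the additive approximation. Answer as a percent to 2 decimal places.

11.28%

(1 + g_nom) = (1 + g_real)(1 + π) = 0.9900 × 1.1240 = 1.11276.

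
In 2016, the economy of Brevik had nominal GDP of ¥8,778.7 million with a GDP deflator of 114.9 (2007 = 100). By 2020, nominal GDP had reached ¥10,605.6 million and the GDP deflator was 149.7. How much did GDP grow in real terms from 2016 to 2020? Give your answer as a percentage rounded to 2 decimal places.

-7.27%

Deflate each year: 2016 → 8778.7/1.149 = 7640.30; 2020 → 10605.6/1.497 = 7084.57.
So real GDP changed by 7084.57/7640.30 − 1 = -0.0727, i.e. -7.27%.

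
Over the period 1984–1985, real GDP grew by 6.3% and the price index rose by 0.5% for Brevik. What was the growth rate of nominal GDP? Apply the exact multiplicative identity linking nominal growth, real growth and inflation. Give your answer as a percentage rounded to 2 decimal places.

6.83%

(1 + g_nom) = (1 + g_real)(1 + π) = 1.0630 × 1.0050 = 1.06832.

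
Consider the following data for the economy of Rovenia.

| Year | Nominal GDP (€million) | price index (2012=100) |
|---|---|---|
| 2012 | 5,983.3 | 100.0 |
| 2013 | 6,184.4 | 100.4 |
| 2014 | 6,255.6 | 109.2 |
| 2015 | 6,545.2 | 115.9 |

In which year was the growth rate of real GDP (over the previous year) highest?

2013: real = 6184.4/1.004 = 6159.76; growth vs 2012 (5983.30) = 2.95%.
2014: real = 6255.6/1.092 = 5728.57; growth vs 2013 (6159.76) = -7.00%.
2015: real = 6545.2/1.159 = 5647.28; growth vs 2014 (5728.57) = -1.42%.

2013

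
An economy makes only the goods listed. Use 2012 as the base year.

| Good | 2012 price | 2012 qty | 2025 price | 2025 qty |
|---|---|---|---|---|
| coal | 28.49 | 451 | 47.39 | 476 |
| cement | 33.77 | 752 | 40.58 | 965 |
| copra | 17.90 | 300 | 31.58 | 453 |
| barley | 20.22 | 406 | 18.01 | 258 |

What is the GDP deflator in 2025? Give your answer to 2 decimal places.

135.64

Nominal GDP 2025 = 47.39·476 + 40.58·965 + 31.58·453 + 18.01·258 = 80669.66.
Real GDP 2025 (at 2012 prices) = 28.49·476 + 33.77·965 + 17.90·453 + 20.22·258 = 59474.75.
Deflator = Nominal/Real × 100 = 80669.66/59474.75 × 100 = 135.637.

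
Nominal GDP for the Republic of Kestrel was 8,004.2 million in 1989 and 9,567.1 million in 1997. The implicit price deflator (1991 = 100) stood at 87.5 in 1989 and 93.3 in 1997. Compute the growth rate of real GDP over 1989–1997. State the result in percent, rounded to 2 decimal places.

Deflate each year: 1989 → 8004.2/0.875 = 9147.66; 1997 → 9567.1/0.933 = 10254.13.
So real GDP changed by 10254.13/9147.66 − 1 = 0.1210, i.e. 12.10%.

12.10%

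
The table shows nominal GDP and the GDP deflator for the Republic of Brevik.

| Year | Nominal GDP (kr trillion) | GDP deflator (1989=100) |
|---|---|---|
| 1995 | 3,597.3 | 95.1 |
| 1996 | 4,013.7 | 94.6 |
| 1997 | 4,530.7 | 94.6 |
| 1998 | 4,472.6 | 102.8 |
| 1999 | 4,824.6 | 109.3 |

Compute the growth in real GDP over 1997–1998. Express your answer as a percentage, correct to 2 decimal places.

Real GDP 1997 = 4530.7/0.946 = 4789.32.
Real GDP 1998 = 4472.6/1.028 = 4350.78.
Change = 4350.78/4789.32 − 1 = -0.0916.

-9.16%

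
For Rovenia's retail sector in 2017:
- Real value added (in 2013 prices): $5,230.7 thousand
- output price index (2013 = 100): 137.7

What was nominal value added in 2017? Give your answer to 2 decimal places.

Nominal value added = Real × (output price index/100) = 5230.7 × 1.377 = 7202.67.

$7,202.67 thousand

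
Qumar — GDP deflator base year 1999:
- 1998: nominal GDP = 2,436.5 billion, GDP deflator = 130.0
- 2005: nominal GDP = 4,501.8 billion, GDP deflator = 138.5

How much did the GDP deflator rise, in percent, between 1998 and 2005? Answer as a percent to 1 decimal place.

Price-level change = 138.5 / 130.0 − 1 = 0.0654.

6.5%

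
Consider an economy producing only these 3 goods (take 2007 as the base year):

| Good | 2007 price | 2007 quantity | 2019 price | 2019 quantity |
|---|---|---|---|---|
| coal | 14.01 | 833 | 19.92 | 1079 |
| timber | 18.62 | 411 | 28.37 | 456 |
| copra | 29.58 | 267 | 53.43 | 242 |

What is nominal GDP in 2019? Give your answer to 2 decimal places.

47360.46

Nominal GDP 2019 = Σ (p_2019 × q_2019) = 19.92·1079 + 28.37·456 + 53.43·242 = 47360.46.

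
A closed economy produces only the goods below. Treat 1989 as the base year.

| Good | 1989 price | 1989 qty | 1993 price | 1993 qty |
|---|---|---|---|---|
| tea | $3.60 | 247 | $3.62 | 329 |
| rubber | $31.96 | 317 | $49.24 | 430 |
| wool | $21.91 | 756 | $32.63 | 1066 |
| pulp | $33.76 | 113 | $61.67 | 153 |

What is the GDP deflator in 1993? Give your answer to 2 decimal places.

Nominal GDP 1993 = 3.62·329 + 49.24·430 + 32.63·1066 + 61.67·153 = 66583.27.
Real GDP 1993 (at 1989 prices) = 3.60·329 + 31.96·430 + 21.91·1066 + 33.76·153 = 43448.54.
Deflator = Nominal/Real × 100 = 66583.27/43448.54 × 100 = 153.246.

153.25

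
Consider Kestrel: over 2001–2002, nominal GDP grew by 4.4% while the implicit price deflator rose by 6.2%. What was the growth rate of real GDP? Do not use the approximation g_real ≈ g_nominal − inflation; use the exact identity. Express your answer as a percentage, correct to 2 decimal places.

-1.69%

(1 + g_nom) = (1 + g_real)(1 + π), so g_real = 1.0440 / 1.0620 − 1 = -0.01695.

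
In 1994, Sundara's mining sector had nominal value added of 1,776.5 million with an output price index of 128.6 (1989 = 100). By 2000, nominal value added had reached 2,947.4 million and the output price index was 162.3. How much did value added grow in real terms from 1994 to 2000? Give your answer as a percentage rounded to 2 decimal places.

Real value added 1994 = 1776.5 / 1.286 = 1381.42.
Real value added 2000 = 2947.4 / 1.623 = 1816.02.
Real growth = 1816.02 / 1381.42 − 1 = 0.3146.

31.46%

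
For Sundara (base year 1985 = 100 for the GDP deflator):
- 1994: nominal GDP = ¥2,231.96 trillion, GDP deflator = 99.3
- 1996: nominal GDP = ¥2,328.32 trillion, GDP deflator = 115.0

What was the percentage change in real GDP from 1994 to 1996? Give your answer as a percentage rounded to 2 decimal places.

Real GDP 1994 = 2231.96 / 0.993 = 2247.69.
Real GDP 1996 = 2328.32 / 1.150 = 2024.63.
Real growth = 2024.63 / 2247.69 − 1 = -0.0992.

-9.92%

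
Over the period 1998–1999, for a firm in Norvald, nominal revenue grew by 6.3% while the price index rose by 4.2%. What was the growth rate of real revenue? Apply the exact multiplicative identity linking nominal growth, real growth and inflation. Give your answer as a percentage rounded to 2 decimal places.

(1 + g_nom) = (1 + g_real)(1 + π), so g_real = 1.0630 / 1.0420 − 1 = 0.02015.

2.02%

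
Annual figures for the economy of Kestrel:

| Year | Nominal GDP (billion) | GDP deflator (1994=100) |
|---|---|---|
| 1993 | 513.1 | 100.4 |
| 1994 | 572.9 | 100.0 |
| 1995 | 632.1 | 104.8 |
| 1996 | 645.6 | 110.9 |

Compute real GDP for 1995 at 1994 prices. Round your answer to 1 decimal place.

603.1 billion

Real GDP 1995 = 632.1 / 1.048 = 603.15.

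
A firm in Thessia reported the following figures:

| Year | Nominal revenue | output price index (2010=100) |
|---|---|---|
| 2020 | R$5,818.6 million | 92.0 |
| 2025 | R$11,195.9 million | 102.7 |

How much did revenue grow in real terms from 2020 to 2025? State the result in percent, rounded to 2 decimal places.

Deflate each year: 2020 → 5818.6/0.920 = 6324.57; 2025 → 11195.9/1.027 = 10901.56.
So real revenue changed by 10901.56/6324.57 − 1 = 0.7237, i.e. 72.37%.

72.37%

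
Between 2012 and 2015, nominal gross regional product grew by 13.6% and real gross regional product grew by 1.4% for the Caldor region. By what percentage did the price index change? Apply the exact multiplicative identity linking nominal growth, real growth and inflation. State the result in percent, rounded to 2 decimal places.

(1 + g_nom) = (1 + g_real)(1 + π), so π = 1.1360 / 1.0140 − 1 = 0.12032.

12.03%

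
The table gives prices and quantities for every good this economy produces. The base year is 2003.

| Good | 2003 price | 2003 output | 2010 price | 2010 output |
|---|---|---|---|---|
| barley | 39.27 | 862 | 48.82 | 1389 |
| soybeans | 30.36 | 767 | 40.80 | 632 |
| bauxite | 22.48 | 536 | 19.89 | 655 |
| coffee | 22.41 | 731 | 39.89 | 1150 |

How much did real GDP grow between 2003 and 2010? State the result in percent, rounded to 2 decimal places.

33.50%

Real GDP 2003 = Nominal GDP 2003 = 39.27·862 + 30.36·767 + 22.48·536 + 22.41·731 = 85567.85.
Real GDP 2010 (at 2003 prices) = 39.27·1389 + 30.36·632 + 22.48·655 + 22.41·1150 = 114229.45.
Real growth = 114229.45/85567.85 − 1 = 0.3350.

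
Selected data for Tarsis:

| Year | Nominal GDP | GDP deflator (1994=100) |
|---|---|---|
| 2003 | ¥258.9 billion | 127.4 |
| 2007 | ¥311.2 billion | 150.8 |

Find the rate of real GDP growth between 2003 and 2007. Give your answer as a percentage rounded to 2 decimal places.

Real GDP 2003 = 258.9 / 1.274 = 203.22.
Real GDP 2007 = 311.2 / 1.508 = 206.37.
Real growth = 206.37 / 203.22 − 1 = 0.0155.

1.55%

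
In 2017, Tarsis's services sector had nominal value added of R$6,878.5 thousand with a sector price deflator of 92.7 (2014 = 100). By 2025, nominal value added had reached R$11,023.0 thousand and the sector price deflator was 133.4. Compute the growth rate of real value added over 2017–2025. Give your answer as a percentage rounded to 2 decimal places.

Real value added 2017 = 6878.5 / 0.927 = 7420.17.
Real value added 2025 = 11023.0 / 1.334 = 8263.12.
Real growth = 8263.12 / 7420.17 − 1 = 0.1136.

11.36%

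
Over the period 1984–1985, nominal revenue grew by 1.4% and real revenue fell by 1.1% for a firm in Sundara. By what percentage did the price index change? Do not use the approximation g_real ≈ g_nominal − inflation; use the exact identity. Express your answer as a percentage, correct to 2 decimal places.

(1 + g_nom) = (1 + g_real)(1 + π), so π = 1.0140 / 0.9890 − 1 = 0.02528.

2.53%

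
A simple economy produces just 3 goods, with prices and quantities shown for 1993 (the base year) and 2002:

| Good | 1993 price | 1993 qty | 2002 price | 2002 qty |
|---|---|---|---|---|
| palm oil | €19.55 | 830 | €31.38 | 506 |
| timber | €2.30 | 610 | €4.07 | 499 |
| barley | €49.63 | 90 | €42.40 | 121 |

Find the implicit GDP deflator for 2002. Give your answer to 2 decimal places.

135.17

Nominal GDP 2002 = 31.38·506 + 4.07·499 + 42.40·121 = 23039.61.
Real GDP 2002 (at 1993 prices) = 19.55·506 + 2.30·499 + 49.63·121 = 17045.23.
Deflator = Nominal/Real × 100 = 23039.61/17045.23 × 100 = 135.167.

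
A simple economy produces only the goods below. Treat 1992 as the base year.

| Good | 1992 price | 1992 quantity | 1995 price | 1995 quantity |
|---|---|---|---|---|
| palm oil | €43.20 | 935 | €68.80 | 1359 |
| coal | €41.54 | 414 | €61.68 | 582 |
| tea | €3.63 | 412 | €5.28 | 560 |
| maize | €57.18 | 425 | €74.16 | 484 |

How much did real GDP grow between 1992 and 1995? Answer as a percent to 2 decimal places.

Real GDP 1992 = Nominal GDP 1992 = 43.20·935 + 41.54·414 + 3.63·412 + 57.18·425 = 83386.62.
Real GDP 1995 (at 1992 prices) = 43.20·1359 + 41.54·582 + 3.63·560 + 57.18·484 = 112593.00.
Real growth = 112593.00/83386.62 − 1 = 0.3503.

35.03%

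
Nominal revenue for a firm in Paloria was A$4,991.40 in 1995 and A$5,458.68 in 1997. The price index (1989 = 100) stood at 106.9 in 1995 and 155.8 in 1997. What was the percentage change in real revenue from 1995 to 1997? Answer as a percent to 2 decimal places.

-24.96%

Deflate each year: 1995 → 4991.40/1.069 = 4669.22; 1997 → 5458.68/1.558 = 3503.65.
So real revenue changed by 3503.65/4669.22 − 1 = -0.2496, i.e. -24.96%.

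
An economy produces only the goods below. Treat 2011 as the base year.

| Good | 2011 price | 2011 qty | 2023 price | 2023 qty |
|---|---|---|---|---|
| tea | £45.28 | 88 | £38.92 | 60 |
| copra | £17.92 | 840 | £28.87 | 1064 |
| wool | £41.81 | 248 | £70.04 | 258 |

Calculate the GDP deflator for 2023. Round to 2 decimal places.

Nominal GDP 2023 = 38.92·60 + 28.87·1064 + 70.04·258 = 51123.20.
Real GDP 2023 (at 2011 prices) = 45.28·60 + 17.92·1064 + 41.81·258 = 32570.66.
Deflator = Nominal/Real × 100 = 51123.20/32570.66 × 100 = 156.961.

156.96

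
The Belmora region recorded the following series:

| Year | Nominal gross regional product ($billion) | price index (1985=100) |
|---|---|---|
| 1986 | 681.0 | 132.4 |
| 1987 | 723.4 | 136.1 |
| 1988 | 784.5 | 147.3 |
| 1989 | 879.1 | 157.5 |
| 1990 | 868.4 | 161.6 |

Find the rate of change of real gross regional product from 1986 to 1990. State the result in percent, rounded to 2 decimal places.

Real gross regional product 1986 = 681.0/1.324 = 514.35.
Real gross regional product 1990 = 868.4/1.616 = 537.38.
Change = 537.38/514.35 − 1 = 0.0448.

4.48%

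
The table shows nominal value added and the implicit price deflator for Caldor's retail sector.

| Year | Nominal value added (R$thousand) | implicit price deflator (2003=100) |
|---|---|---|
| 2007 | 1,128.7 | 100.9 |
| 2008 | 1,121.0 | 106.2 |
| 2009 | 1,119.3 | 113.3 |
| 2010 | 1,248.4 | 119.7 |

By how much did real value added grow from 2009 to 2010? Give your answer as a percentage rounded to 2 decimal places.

Real value added 2009 = 1119.3/1.133 = 987.91.
Real value added 2010 = 1248.4/1.197 = 1042.94.
Change = 1042.94/987.91 − 1 = 0.0557.

5.57%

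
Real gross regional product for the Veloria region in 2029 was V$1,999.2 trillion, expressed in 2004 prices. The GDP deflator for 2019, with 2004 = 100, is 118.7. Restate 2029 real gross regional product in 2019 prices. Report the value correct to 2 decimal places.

V$2,373.05 trillion

Real gross regional product in 2019 prices = Real gross regional product in 2004 prices × (P_2019/P_2004) = 1999.2 × 1.187 = 2373.05.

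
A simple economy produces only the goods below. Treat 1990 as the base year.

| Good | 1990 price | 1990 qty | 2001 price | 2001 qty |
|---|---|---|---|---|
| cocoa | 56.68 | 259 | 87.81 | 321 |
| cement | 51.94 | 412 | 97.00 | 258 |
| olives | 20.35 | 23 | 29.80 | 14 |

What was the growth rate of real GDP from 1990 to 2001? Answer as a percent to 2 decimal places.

-12.77%

Real GDP 1990 = Nominal GDP 1990 = 56.68·259 + 51.94·412 + 20.35·23 = 36547.45.
Real GDP 2001 (at 1990 prices) = 56.68·321 + 51.94·258 + 20.35·14 = 31879.70.
Real growth = 31879.70/36547.45 − 1 = -0.1277.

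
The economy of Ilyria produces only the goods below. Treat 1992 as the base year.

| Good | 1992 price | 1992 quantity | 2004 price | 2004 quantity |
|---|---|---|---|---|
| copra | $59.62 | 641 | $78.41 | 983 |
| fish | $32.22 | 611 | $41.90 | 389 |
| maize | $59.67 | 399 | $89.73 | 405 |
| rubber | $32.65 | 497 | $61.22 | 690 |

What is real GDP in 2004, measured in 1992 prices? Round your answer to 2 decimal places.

Real GDP 2004 = Σ (p_1992 × q_2004) = 59.62·983 + 32.22·389 + 59.67·405 + 32.65·690 = 117834.89.

$117834.89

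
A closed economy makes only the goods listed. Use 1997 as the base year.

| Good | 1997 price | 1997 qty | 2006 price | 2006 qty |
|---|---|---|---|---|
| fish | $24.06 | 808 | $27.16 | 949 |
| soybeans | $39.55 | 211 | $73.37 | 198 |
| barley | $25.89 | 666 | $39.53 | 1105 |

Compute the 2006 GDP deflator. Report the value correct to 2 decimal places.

Nominal GDP 2006 = 27.16·949 + 73.37·198 + 39.53·1105 = 83982.75.
Real GDP 2006 (at 1997 prices) = 24.06·949 + 39.55·198 + 25.89·1105 = 59272.29.
Deflator = Nominal/Real × 100 = 83982.75/59272.29 × 100 = 141.690.

141.69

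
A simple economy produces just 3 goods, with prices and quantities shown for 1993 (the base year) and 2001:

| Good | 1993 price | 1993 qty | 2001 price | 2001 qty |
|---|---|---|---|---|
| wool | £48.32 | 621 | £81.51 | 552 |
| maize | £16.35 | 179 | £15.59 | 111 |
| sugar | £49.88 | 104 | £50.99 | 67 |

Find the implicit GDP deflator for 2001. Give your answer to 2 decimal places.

157.53

Nominal GDP 2001 = 81.51·552 + 15.59·111 + 50.99·67 = 50140.34.
Real GDP 2001 (at 1993 prices) = 48.32·552 + 16.35·111 + 49.88·67 = 31829.45.
Deflator = Nominal/Real × 100 = 50140.34/31829.45 × 100 = 157.528.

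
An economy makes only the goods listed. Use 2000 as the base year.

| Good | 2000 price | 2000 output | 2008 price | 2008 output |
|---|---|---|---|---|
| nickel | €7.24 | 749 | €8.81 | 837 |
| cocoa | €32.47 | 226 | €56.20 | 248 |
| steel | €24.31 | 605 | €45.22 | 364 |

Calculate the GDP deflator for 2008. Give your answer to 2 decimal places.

Nominal GDP 2008 = 8.81·837 + 56.20·248 + 45.22·364 = 37771.65.
Real GDP 2008 (at 2000 prices) = 7.24·837 + 32.47·248 + 24.31·364 = 22961.28.
Deflator = Nominal/Real × 100 = 37771.65/22961.28 × 100 = 164.501.

164.50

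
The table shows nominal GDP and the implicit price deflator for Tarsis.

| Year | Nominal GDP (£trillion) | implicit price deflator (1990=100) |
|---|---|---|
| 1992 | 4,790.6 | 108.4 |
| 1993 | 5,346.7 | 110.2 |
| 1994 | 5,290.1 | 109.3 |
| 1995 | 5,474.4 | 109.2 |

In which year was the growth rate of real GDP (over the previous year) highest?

1993: real = 5346.7/1.102 = 4851.81; growth vs 1992 (4419.37) = 9.79%.
1994: real = 5290.1/1.093 = 4839.98; growth vs 1993 (4851.81) = -0.24%.
1995: real = 5474.4/1.092 = 5013.19; growth vs 1994 (4839.98) = 3.58%.

1993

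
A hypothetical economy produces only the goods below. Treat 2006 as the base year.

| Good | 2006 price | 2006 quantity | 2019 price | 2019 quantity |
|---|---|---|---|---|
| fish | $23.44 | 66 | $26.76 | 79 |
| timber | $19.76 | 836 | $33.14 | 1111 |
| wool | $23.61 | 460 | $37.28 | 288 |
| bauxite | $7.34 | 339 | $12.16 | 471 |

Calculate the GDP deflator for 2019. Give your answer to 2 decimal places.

162.63

Nominal GDP 2019 = 26.76·79 + 33.14·1111 + 37.28·288 + 12.16·471 = 55396.58.
Real GDP 2019 (at 2006 prices) = 23.44·79 + 19.76·1111 + 23.61·288 + 7.34·471 = 34061.94.
Deflator = Nominal/Real × 100 = 55396.58/34061.94 × 100 = 162.635.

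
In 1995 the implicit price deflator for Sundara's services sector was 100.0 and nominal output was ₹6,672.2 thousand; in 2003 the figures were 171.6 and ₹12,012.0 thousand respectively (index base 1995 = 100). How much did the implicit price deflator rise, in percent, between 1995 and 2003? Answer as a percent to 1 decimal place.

71.6%

Price-level change = 171.6 / 100.0 − 1 = 0.7160.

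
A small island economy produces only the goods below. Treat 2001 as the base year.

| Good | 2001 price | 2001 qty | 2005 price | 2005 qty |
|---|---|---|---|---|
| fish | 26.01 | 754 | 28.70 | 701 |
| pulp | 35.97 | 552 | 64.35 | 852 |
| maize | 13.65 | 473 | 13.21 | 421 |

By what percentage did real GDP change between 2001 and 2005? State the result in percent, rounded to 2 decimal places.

18.95%

Real GDP 2001 = Nominal GDP 2001 = 26.01·754 + 35.97·552 + 13.65·473 = 45923.43.
Real GDP 2005 (at 2001 prices) = 26.01·701 + 35.97·852 + 13.65·421 = 54626.10.
Real growth = 54626.10/45923.43 − 1 = 0.1895.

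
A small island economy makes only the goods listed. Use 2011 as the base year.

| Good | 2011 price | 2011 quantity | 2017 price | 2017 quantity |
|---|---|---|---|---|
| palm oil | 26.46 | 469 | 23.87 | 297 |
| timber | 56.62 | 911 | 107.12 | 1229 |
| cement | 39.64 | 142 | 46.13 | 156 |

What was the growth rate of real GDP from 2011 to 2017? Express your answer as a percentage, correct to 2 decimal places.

Real GDP 2011 = Nominal GDP 2011 = 26.46·469 + 56.62·911 + 39.64·142 = 69619.44.
Real GDP 2017 (at 2011 prices) = 26.46·297 + 56.62·1229 + 39.64·156 = 83628.44.
Real growth = 83628.44/69619.44 − 1 = 0.2012.

20.12%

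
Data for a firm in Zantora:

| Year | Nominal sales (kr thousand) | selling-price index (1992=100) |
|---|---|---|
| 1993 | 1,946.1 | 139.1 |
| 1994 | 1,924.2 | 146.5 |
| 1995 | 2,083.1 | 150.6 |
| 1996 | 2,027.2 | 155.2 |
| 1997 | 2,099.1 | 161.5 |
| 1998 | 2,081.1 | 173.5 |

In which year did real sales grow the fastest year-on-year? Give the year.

1995

1994: real = 1924.2/1.465 = 1313.45; growth vs 1993 (1399.07) = -6.12%.
1995: real = 2083.1/1.506 = 1383.20; growth vs 1994 (1313.45) = 5.31%.
1996: real = 2027.2/1.552 = 1306.19; growth vs 1995 (1383.20) = -5.57%.
1997: real = 2099.1/1.615 = 1299.75; growth vs 1996 (1306.19) = -0.49%.
1998: real = 2081.1/1.735 = 1199.48; growth vs 1997 (1299.75) = -7.71%.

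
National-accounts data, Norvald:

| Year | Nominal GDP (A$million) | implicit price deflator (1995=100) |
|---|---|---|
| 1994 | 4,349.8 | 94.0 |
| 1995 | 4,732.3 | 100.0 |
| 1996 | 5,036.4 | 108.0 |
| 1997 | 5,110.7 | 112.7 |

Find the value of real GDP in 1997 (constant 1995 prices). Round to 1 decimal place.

A$4,534.8 million

Real GDP 1997 = 5110.7 / 1.127 = 4534.78.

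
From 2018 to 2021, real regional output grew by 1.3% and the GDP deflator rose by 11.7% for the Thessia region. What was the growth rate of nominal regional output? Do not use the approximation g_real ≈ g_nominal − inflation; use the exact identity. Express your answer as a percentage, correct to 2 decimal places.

13.15%

(1 + g_nom) = (1 + g_real)(1 + π) = 1.0130 × 1.1170 = 1.13152.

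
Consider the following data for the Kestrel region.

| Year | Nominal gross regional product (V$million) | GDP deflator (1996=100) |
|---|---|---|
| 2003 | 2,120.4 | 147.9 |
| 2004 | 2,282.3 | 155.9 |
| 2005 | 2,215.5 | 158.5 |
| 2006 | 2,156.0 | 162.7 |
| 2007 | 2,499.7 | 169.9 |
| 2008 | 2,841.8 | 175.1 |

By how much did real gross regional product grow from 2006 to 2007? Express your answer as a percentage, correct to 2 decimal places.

11.03%

Real gross regional product 2006 = 2156.0/1.627 = 1325.14.
Real gross regional product 2007 = 2499.7/1.699 = 1471.28.
Change = 1471.28/1325.14 − 1 = 0.1103.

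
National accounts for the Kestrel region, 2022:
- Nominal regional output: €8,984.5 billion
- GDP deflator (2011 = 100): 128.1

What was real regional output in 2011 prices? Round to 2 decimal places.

€7,013.66 billion

Real regional output = Nominal / (GDP deflator/100) = 8984.5 / 1.281 = 7013.66.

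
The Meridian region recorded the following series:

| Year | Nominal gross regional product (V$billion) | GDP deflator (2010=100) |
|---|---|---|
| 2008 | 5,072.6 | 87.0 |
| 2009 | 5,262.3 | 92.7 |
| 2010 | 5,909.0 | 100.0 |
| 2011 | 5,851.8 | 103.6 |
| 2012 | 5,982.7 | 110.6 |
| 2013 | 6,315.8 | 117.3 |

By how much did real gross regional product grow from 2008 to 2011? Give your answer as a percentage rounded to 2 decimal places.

-3.12%

Real gross regional product 2008 = 5072.6/0.870 = 5830.57.
Real gross regional product 2011 = 5851.8/1.036 = 5648.46.
Change = 5648.46/5830.57 − 1 = -0.0312.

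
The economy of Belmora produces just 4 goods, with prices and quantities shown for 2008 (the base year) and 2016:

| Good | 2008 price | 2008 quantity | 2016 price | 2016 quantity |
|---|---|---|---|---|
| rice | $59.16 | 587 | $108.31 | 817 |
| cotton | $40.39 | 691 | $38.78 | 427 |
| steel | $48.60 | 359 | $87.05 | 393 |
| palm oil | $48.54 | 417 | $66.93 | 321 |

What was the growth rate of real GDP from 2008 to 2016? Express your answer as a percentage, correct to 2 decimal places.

Real GDP 2008 = Nominal GDP 2008 = 59.16·587 + 40.39·691 + 48.60·359 + 48.54·417 = 100324.99.
Real GDP 2016 (at 2008 prices) = 59.16·817 + 40.39·427 + 48.60·393 + 48.54·321 = 100261.39.
Real growth = 100261.39/100324.99 − 1 = -0.0006.

-0.06%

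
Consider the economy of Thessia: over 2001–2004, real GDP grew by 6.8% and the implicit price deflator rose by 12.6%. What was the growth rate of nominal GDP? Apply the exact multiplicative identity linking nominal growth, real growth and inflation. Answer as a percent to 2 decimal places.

(1 + g_nom) = (1 + g_real)(1 + π) = 1.0680 × 1.1260 = 1.20257.

20.26%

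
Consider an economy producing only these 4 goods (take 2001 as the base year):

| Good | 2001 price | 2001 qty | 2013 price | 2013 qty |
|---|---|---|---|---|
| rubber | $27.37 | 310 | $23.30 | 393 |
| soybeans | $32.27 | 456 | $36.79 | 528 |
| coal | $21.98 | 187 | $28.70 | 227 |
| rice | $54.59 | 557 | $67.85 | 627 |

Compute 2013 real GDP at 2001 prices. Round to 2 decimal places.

Real GDP 2013 = Σ (p_2001 × q_2013) = 27.37·393 + 32.27·528 + 21.98·227 + 54.59·627 = 67012.36.

$67012.36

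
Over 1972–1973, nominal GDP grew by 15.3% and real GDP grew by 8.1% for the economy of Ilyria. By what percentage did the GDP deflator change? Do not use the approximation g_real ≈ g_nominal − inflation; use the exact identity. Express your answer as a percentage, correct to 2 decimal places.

6.66%

(1 + g_nom) = (1 + g_real)(1 + π), so π = 1.1530 / 1.0810 − 1 = 0.06660.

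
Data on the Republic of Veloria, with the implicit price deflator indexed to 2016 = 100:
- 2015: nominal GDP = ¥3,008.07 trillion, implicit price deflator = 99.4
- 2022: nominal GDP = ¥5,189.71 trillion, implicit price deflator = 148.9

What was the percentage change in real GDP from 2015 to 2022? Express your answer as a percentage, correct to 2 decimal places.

15.17%

Real GDP 2015 = 3008.07 / 0.994 = 3026.23.
Real GDP 2022 = 5189.71 / 1.489 = 3485.37.
Real growth = 3485.37 / 3026.23 − 1 = 0.1517.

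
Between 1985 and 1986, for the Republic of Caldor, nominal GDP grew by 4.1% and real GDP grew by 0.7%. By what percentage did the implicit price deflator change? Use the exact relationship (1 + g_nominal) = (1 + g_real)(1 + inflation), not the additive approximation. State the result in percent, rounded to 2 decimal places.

(1 + g_nom) = (1 + g_real)(1 + π), so π = 1.0410 / 1.0070 − 1 = 0.03376.

3.38%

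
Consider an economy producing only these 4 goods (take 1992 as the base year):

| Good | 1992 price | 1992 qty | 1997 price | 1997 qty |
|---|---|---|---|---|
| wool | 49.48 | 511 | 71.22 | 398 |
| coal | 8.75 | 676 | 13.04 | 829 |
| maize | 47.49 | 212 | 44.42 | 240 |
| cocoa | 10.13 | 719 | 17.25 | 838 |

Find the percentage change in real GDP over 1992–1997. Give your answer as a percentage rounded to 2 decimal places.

-3.54%

Real GDP 1992 = Nominal GDP 1992 = 49.48·511 + 8.75·676 + 47.49·212 + 10.13·719 = 48550.63.
Real GDP 1997 (at 1992 prices) = 49.48·398 + 8.75·829 + 47.49·240 + 10.13·838 = 46833.33.
Real growth = 46833.33/48550.63 − 1 = -0.0354.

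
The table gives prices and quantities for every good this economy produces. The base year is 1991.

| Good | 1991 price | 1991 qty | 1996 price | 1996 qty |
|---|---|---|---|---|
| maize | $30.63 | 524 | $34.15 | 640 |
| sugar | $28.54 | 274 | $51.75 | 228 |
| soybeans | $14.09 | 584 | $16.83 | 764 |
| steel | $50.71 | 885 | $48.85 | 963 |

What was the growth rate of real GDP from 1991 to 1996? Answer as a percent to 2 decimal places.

11.34%

Real GDP 1991 = Nominal GDP 1991 = 30.63·524 + 28.54·274 + 14.09·584 + 50.71·885 = 76976.99.
Real GDP 1996 (at 1991 prices) = 30.63·640 + 28.54·228 + 14.09·764 + 50.71·963 = 85708.81.
Real growth = 85708.81/76976.99 − 1 = 0.1134.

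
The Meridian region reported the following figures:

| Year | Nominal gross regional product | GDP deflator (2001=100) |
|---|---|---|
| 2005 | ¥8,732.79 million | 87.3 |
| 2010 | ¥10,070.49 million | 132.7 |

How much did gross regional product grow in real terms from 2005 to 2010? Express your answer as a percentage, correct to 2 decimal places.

Deflate each year: 2005 → 8732.79/0.873 = 10003.20; 2010 → 10070.49/1.327 = 7588.91.
So real gross regional product changed by 7588.91/10003.20 − 1 = -0.2414, i.e. -24.14%.

-24.14%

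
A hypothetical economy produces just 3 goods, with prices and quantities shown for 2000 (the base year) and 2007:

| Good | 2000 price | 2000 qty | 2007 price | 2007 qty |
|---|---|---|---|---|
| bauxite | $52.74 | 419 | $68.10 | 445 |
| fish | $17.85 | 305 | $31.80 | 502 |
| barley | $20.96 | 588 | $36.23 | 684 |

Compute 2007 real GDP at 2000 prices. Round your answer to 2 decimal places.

Real GDP 2007 = Σ (p_2000 × q_2007) = 52.74·445 + 17.85·502 + 20.96·684 = 46766.64.

$46766.64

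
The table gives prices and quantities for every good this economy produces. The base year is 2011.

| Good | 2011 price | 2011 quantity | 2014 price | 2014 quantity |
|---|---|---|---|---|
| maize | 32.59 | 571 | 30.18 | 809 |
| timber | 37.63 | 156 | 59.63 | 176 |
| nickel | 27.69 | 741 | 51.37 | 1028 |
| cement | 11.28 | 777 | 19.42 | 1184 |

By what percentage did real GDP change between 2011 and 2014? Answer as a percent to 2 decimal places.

39.15%

Real GDP 2011 = Nominal GDP 2011 = 32.59·571 + 37.63·156 + 27.69·741 + 11.28·777 = 53762.02.
Real GDP 2014 (at 2011 prices) = 32.59·809 + 37.63·176 + 27.69·1028 + 11.28·1184 = 74809.03.
Real growth = 74809.03/53762.02 − 1 = 0.3915.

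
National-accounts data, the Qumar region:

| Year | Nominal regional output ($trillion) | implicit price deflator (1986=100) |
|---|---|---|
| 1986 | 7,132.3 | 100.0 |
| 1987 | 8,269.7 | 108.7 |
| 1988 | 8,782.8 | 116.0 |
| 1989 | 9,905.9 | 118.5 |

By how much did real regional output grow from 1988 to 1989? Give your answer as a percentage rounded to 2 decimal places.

10.41%

Real regional output 1988 = 8782.8/1.160 = 7571.38.
Real regional output 1989 = 9905.9/1.185 = 8359.41.
Change = 8359.41/7571.38 − 1 = 0.1041.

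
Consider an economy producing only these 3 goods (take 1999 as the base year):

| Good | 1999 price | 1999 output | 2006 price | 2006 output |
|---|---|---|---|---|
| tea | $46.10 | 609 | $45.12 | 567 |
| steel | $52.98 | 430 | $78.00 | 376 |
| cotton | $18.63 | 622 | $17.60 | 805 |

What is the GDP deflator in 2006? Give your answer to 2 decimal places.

113.14

Nominal GDP 2006 = 45.12·567 + 78.00·376 + 17.60·805 = 69079.04.
Real GDP 2006 (at 1999 prices) = 46.10·567 + 52.98·376 + 18.63·805 = 61056.33.
Deflator = Nominal/Real × 100 = 69079.04/61056.33 × 100 = 113.140.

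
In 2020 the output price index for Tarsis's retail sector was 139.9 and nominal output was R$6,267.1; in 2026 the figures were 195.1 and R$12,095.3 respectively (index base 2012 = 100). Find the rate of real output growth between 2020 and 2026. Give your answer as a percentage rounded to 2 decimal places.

Deflate each year: 2020 → 6267.1/1.399 = 4479.70; 2026 → 12095.3/1.951 = 6199.54.
So real output changed by 6199.54/4479.70 − 1 = 0.3839, i.e. 38.39%.

38.39%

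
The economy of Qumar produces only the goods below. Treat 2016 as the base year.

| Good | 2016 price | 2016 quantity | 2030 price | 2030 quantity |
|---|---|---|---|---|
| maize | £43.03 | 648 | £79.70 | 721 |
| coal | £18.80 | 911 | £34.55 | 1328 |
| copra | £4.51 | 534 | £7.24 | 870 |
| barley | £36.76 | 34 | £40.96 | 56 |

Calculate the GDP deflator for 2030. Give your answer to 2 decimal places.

180.62

Nominal GDP 2030 = 79.70·721 + 34.55·1328 + 7.24·870 + 40.96·56 = 111938.66.
Real GDP 2030 (at 2016 prices) = 43.03·721 + 18.80·1328 + 4.51·870 + 36.76·56 = 61973.29.
Deflator = Nominal/Real × 100 = 111938.66/61973.29 × 100 = 180.624.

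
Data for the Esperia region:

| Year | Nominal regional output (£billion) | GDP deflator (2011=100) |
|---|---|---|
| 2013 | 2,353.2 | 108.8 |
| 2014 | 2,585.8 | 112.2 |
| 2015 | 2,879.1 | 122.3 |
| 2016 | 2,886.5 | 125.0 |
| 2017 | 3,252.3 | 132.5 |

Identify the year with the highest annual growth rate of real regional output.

2014: real = 2585.8/1.122 = 2304.63; growth vs 2013 (2162.87) = 6.55%.
2015: real = 2879.1/1.223 = 2354.13; growth vs 2014 (2304.63) = 2.15%.
2016: real = 2886.5/1.250 = 2309.20; growth vs 2015 (2354.13) = -1.91%.
2017: real = 3252.3/1.325 = 2454.57; growth vs 2016 (2309.20) = 6.30%.

2014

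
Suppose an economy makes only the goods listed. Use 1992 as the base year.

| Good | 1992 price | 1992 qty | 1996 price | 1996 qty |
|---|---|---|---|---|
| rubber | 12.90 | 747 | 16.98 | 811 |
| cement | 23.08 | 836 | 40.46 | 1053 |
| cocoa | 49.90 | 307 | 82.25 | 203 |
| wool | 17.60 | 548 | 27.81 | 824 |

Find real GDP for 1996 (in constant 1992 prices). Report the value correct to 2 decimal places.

Real GDP 1996 = Σ (p_1992 × q_1996) = 12.90·811 + 23.08·1053 + 49.90·203 + 17.60·824 = 59397.24.

59397.24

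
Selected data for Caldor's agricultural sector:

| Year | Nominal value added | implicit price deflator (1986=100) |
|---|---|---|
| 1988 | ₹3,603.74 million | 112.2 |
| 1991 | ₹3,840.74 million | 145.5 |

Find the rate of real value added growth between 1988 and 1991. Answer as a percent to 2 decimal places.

-17.82%

Real value added 1988 = 3603.74 / 1.122 = 3211.89.
Real value added 1991 = 3840.74 / 1.455 = 2639.68.
Real growth = 2639.68 / 3211.89 − 1 = -0.1782.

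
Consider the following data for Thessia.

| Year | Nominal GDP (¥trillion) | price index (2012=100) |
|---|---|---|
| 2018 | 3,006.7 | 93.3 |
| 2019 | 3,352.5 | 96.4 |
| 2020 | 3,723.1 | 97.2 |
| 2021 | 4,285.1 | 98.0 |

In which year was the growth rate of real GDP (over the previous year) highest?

2019: real = 3352.5/0.964 = 3477.70; growth vs 2018 (3222.62) = 7.92%.
2020: real = 3723.1/0.972 = 3830.35; growth vs 2019 (3477.70) = 10.14%.
2021: real = 4285.1/0.980 = 4372.55; growth vs 2020 (3830.35) = 14.16%.

2021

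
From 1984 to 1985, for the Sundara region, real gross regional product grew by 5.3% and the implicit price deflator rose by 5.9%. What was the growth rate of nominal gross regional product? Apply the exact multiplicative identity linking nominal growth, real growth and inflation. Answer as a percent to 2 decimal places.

11.51%

(1 + g_nom) = (1 + g_real)(1 + π) = 1.0530 × 1.0590 = 1.11513.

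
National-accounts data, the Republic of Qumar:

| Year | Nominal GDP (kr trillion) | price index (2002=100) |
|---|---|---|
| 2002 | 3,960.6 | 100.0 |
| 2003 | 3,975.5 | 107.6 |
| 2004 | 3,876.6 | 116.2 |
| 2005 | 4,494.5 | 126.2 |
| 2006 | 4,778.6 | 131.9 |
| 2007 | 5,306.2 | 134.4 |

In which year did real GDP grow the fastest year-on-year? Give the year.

2007

2003: real = 3975.5/1.076 = 3694.70; growth vs 2002 (3960.60) = -6.71%.
2004: real = 3876.6/1.162 = 3336.14; growth vs 2003 (3694.70) = -9.70%.
2005: real = 4494.5/1.262 = 3561.41; growth vs 2004 (3336.14) = 6.75%.
2006: real = 4778.6/1.319 = 3622.90; growth vs 2005 (3561.41) = 1.73%.
2007: real = 5306.2/1.344 = 3948.07; growth vs 2006 (3622.90) = 8.98%.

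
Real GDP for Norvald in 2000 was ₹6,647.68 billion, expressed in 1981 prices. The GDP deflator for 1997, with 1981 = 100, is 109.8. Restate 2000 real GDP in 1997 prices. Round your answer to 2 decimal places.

Real GDP in 1997 prices = Real GDP in 1981 prices × (P_1997/P_1981) = 6647.68 × 1.098 = 7299.15.

₹7,299.15 billion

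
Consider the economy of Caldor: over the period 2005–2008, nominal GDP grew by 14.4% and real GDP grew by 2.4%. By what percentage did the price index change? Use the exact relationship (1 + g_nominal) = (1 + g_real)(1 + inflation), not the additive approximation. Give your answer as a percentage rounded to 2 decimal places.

(1 + g_nom) = (1 + g_real)(1 + π), so π = 1.1440 / 1.0240 − 1 = 0.11719.

11.72%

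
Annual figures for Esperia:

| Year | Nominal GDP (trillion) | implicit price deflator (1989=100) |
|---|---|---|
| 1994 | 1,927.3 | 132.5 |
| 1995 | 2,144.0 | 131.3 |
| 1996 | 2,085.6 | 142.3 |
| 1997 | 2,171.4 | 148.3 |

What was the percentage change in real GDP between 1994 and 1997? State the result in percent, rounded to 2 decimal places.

Real GDP 1994 = 1927.3/1.325 = 1454.57.
Real GDP 1997 = 2171.4/1.483 = 1464.19.
Change = 1464.19/1454.57 − 1 = 0.0066.

0.66%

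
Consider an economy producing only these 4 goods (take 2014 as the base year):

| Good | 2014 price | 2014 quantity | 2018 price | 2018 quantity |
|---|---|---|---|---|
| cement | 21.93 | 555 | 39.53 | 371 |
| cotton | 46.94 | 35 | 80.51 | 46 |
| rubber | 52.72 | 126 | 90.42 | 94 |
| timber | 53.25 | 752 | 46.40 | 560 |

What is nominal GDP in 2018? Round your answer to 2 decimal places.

52852.57

Nominal GDP 2018 = Σ (p_2018 × q_2018) = 39.53·371 + 80.51·46 + 90.42·94 + 46.40·560 = 52852.57.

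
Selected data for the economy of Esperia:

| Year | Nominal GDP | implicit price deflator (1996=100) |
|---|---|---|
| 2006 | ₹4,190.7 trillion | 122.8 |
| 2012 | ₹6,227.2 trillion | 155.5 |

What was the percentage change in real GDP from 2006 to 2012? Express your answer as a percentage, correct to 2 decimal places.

Real GDP 2006 = 4190.7 / 1.228 = 3412.62.
Real GDP 2012 = 6227.2 / 1.555 = 4004.63.
Real growth = 4004.63 / 3412.62 − 1 = 0.1735.

17.35%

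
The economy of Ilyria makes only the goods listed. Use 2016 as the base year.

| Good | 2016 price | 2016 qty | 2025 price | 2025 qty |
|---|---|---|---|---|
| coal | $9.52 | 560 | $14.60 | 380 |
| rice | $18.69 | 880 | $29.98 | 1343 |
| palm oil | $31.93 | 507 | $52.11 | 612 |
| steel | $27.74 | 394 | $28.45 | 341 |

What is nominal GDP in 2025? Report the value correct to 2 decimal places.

$87403.91

Nominal GDP 2025 = Σ (p_2025 × q_2025) = 14.60·380 + 29.98·1343 + 52.11·612 + 28.45·341 = 87403.91.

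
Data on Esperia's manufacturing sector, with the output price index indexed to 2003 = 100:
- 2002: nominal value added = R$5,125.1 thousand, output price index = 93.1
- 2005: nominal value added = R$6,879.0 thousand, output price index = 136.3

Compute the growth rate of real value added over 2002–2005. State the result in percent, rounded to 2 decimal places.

-8.32%

Real value added 2002 = 5125.1 / 0.931 = 5504.94.
Real value added 2005 = 6879.0 / 1.363 = 5046.96.
Real growth = 5046.96 / 5504.94 − 1 = -0.0832.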